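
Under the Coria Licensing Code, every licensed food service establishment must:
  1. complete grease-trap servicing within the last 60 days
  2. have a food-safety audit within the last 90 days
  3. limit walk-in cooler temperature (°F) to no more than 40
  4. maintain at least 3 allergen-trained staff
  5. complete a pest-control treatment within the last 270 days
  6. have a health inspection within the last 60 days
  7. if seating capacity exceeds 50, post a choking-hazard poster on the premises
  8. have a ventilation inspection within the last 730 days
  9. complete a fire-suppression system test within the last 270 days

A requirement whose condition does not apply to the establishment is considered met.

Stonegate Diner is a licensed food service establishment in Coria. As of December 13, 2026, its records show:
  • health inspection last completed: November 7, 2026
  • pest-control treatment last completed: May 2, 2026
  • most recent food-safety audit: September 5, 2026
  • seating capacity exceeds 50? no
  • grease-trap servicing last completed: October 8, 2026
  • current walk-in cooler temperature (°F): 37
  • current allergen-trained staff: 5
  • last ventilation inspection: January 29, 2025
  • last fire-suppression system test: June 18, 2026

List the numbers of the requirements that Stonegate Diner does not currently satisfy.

1, 2

1. grease-trap servicing 66 days ago vs limit 60 → not met
2. food-safety audit 99 days ago vs limit 90 → not met
3. walk-in cooler temperature (°F) 37 ≤ 40 → met
4. allergen-trained staff 5 ≥ 3 → met
5. pest-control treatment 225 days ago vs limit 270 → met
6. health inspection 36 days ago vs limit 60 → met
7. condition 'seating capacity exceeds 50' does not hold → requirement n/a → met
8. ventilation inspection 683 days ago vs limit 730 → met
9. fire-suppression system test 178 days ago vs limit 270 → met
Not met: 1, 2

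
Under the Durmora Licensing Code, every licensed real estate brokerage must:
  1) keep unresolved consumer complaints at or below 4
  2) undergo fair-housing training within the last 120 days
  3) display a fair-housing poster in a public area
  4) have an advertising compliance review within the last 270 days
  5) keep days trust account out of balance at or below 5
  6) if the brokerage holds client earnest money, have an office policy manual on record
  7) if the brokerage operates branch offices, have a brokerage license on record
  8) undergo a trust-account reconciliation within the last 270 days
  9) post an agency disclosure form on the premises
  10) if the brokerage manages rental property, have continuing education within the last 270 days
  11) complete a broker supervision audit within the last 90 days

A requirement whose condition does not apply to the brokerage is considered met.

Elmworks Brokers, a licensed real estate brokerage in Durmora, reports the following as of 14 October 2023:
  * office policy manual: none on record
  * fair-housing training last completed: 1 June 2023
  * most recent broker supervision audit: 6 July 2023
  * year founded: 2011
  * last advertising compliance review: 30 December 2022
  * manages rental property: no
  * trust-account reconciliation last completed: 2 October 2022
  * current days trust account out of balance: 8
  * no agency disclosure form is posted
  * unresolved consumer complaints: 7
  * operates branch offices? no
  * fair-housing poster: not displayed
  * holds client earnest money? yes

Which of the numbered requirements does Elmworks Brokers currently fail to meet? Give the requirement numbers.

1, 2, 3, 4, 5, 6, 8, 9, 11

1. unresolved consumer complaints 7 > 4 → not met
2. fair-housing training 135 days ago vs limit 120 → not met
3. fair-housing poster absent → not met
4. advertising compliance review 288 days ago vs limit 270 → not met
5. days trust account out of balance 8 > 5 → not met
6. condition 'holds client earnest money' holds; office policy manual absent → not met
7. condition 'operates branch offices' does not hold → requirement n/a → met
8. trust-account reconciliation 377 days ago vs limit 270 → not met
9. agency disclosure form absent → not met
10. condition 'manages rental property' does not hold → requirement n/a → met
11. broker supervision audit 100 days ago vs limit 90 → not met
Not met: 1, 2, 3, 4, 5, 6, 8, 9, 11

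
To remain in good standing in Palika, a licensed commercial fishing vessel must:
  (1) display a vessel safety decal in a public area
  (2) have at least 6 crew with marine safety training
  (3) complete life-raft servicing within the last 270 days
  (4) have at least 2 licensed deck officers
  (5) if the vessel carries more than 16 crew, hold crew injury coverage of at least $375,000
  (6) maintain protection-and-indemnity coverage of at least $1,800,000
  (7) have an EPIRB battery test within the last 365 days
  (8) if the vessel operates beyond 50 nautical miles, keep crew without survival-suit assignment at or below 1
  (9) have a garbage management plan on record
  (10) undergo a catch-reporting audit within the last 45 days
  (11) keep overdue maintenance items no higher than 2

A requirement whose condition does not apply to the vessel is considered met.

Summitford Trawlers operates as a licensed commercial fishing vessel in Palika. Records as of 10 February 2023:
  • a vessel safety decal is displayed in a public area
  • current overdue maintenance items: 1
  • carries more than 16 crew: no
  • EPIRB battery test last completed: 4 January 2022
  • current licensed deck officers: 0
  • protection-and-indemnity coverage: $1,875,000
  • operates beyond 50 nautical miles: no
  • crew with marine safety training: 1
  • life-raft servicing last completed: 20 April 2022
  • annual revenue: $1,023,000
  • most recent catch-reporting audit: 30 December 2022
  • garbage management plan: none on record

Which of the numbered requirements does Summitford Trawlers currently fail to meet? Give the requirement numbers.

1. vessel safety decal present → met
2. crew with marine safety training 1 < 6 → not met
3. life-raft servicing 296 days ago vs limit 270 → not met
4. licensed deck officers 0 < 2 → not met
5. condition 'carries more than 16 crew' does not hold → requirement n/a → met
6. protection-and-indemnity coverage $1,875,000 ≥ $1,800,000 → met
7. EPIRB battery test 402 days ago vs limit 365 → not met
8. condition 'operates beyond 50 nautical miles' does not hold → requirement n/a → met
9. garbage management plan absent → not met
10. catch-reporting audit 42 days ago vs limit 45 → met
11. overdue maintenance items 1 ≤ 2 → met
Not met: 2, 3, 4, 7, 9

2, 3, 4, 7, 9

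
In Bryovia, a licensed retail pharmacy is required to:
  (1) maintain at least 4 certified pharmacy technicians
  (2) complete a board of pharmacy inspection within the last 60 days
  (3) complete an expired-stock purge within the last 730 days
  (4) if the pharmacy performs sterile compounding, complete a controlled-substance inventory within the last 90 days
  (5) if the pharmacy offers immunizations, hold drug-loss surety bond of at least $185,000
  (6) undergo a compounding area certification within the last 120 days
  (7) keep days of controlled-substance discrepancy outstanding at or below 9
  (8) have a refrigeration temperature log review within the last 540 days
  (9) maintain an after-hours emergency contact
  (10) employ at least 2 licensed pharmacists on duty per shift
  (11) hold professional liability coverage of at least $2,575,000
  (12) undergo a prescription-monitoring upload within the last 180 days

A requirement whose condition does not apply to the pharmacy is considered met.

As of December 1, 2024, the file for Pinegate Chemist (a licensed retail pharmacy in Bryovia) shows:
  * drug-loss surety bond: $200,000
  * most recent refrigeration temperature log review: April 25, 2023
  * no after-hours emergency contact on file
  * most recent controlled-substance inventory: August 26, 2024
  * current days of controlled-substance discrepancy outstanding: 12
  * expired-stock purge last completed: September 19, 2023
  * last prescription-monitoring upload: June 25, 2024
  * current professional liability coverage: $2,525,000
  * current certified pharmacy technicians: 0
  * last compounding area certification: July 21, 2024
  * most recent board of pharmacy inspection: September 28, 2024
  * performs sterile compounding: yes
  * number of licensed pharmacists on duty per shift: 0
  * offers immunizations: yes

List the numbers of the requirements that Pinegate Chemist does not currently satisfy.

1, 2, 4, 6, 7, 8, 9, 10, 11

1. certified pharmacy technicians 0 < 4 → not met
2. board of pharmacy inspection 64 days ago vs limit 60 → not met
3. expired-stock purge 439 days ago vs limit 730 → met
4. condition 'performs sterile compounding' holds; controlled-substance inventory 97 days ago vs limit 90 → not met
5. condition 'offers immunizations' holds; drug-loss surety bond $200,000 ≥ $185,000 → met
6. compounding area certification 133 days ago vs limit 120 → not met
7. days of controlled-substance discrepancy outstanding 12 > 9 → not met
8. refrigeration temperature log review 586 days ago vs limit 540 → not met
9. after-hours emergency contact absent → not met
10. licensed pharmacists on duty per shift 0 < 2 → not met
11. professional liability coverage $2,525,000 < $2,575,000 → not met
12. prescription-monitoring upload 159 days ago vs limit 180 → met
Not met: 1, 2, 4, 6, 7, 8, 9, 10, 11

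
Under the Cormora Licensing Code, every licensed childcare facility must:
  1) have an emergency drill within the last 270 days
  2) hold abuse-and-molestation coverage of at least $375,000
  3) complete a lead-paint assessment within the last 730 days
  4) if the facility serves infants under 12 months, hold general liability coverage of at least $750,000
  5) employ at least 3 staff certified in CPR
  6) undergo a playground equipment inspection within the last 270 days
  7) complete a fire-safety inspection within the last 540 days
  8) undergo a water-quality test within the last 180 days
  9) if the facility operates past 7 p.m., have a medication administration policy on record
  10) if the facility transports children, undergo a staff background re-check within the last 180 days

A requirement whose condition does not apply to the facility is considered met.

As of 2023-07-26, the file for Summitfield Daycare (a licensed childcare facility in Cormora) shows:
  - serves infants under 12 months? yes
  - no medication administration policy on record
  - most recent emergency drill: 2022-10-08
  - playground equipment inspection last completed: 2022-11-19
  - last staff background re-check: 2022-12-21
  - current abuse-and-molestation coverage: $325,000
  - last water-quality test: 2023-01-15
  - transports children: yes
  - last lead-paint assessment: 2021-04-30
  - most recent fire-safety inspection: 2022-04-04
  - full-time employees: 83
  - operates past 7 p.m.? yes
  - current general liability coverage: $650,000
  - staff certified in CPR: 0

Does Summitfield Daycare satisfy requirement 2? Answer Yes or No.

No

2. abuse-and-molestation coverage $325,000 < $375,000 → not met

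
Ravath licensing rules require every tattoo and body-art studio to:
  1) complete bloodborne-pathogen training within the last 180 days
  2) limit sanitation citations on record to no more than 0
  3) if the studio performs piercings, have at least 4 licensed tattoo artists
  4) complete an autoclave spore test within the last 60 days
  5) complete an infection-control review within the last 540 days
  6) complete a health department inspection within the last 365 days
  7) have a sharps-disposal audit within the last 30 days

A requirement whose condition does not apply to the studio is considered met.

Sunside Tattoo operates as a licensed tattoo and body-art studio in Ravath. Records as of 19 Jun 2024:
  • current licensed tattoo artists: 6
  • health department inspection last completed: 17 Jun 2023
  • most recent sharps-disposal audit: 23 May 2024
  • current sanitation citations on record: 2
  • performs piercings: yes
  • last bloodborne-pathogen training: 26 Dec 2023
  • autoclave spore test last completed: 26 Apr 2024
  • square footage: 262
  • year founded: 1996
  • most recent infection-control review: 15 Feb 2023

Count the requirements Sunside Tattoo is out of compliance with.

1. bloodborne-pathogen training 176 days ago vs limit 180 → met
2. sanitation citations on record 2 > 0 → not met
3. condition 'performs piercings' holds; licensed tattoo artists 6 ≥ 4 → met
4. autoclave spore test 54 days ago vs limit 60 → met
5. infection-control review 490 days ago vs limit 540 → met
6. health department inspection 368 days ago vs limit 365 → not met
7. sharps-disposal audit 27 days ago vs limit 30 → met
Not met: 2 of 7

2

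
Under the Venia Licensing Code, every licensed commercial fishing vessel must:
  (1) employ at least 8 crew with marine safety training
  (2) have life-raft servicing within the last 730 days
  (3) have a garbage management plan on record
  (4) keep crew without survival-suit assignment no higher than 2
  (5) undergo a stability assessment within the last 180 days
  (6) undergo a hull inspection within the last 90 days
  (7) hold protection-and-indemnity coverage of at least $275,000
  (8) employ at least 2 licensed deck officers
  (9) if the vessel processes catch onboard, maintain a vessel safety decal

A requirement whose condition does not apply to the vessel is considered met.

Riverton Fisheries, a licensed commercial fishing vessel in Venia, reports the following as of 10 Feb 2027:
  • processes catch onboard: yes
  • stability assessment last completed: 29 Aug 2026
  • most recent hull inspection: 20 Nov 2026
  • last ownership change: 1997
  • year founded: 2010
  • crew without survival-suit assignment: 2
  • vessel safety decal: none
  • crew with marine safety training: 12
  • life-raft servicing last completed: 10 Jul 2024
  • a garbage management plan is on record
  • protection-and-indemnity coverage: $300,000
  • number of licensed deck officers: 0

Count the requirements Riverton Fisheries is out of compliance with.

3

1. crew with marine safety training 12 ≥ 8 → met
2. life-raft servicing 945 days ago vs limit 730 → not met
3. garbage management plan present → met
4. crew without survival-suit assignment 2 ≤ 2 → met
5. stability assessment 165 days ago vs limit 180 → met
6. hull inspection 82 days ago vs limit 90 → met
7. protection-and-indemnity coverage $300,000 ≥ $275,000 → met
8. licensed deck officers 0 < 2 → not met
9. condition 'processes catch onboard' holds; vessel safety decal absent → not met
Not met: 3 of 9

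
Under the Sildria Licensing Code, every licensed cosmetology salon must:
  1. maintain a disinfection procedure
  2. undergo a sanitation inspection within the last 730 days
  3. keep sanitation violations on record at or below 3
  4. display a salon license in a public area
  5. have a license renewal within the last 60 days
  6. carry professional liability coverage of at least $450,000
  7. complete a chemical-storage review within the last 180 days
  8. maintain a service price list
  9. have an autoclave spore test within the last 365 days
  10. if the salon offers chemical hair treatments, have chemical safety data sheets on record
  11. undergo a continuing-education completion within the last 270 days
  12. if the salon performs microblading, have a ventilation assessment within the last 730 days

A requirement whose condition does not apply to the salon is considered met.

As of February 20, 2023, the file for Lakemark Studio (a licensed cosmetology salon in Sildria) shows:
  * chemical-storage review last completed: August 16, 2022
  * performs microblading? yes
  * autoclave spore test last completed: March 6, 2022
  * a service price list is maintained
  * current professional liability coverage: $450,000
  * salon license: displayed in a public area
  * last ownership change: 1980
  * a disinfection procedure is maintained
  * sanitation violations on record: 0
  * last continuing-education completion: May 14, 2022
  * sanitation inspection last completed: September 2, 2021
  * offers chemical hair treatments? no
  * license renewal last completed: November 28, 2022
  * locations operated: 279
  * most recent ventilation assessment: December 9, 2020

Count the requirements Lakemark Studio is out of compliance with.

1. disinfection procedure present → met
2. sanitation inspection 536 days ago vs limit 730 → met
3. sanitation violations on record 0 ≤ 3 → met
4. salon license present → met
5. license renewal 84 days ago vs limit 60 → not met
6. professional liability coverage $450,000 ≥ $450,000 → met
7. chemical-storage review 188 days ago vs limit 180 → not met
8. service price list present → met
9. autoclave spore test 351 days ago vs limit 365 → met
10. condition 'offers chemical hair treatments' does not hold → requirement n/a → met
11. continuing-education completion 282 days ago vs limit 270 → not met
12. condition 'performs microblading' holds; ventilation assessment 803 days ago vs limit 730 → not met
Not met: 4 of 12

4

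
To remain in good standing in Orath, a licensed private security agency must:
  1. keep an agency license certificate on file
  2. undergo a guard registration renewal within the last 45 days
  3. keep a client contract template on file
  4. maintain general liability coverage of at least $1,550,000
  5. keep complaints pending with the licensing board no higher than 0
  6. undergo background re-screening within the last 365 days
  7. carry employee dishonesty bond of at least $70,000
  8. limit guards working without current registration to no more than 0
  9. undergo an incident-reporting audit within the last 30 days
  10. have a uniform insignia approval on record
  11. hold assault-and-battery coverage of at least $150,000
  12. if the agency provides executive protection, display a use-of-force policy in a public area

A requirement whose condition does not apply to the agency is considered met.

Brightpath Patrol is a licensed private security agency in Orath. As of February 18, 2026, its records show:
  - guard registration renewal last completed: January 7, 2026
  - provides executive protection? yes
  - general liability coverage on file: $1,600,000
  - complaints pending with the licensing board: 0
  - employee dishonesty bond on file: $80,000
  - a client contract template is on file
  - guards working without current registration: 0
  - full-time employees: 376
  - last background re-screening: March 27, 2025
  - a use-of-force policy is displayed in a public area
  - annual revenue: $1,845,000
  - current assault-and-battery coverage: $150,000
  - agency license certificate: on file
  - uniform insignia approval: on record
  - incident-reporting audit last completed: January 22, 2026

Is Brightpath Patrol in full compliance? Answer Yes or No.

1. agency license certificate present → met
2. guard registration renewal 42 days ago vs limit 45 → met
3. client contract template present → met
4. general liability coverage $1,600,000 ≥ $1,550,000 → met
5. complaints pending with the licensing board 0 ≤ 0 → met
6. background re-screening 328 days ago vs limit 365 → met
7. employee dishonesty bond $80,000 ≥ $70,000 → met
8. guards working without current registration 0 ≤ 0 → met
9. incident-reporting audit 27 days ago vs limit 30 → met
10. uniform insignia approval present → met
11. assault-and-battery coverage $150,000 ≥ $150,000 → met
12. condition 'provides executive protection' holds; use-of-force policy present → met
All met.

Yes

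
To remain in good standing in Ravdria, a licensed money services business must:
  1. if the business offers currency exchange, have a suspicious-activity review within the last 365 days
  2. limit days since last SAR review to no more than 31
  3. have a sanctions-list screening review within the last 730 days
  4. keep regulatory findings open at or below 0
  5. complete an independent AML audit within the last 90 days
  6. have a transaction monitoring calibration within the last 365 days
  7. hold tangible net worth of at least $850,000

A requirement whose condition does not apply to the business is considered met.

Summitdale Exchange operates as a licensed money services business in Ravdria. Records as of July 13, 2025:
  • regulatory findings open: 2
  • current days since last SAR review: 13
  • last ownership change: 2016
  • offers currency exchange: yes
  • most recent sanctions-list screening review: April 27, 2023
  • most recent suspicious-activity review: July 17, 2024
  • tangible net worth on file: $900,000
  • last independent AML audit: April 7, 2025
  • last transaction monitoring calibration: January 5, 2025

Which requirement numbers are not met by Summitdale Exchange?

1. condition 'offers currency exchange' holds; suspicious-activity review 361 days ago vs limit 365 → met
2. days since last SAR review 13 ≤ 31 → met
3. sanctions-list screening review 808 days ago vs limit 730 → not met
4. regulatory findings open 2 > 0 → not met
5. independent AML audit 97 days ago vs limit 90 → not met
6. transaction monitoring calibration 189 days ago vs limit 365 → met
7. tangible net worth $900,000 ≥ $850,000 → met
Not met: 3, 4, 5

3, 4, 5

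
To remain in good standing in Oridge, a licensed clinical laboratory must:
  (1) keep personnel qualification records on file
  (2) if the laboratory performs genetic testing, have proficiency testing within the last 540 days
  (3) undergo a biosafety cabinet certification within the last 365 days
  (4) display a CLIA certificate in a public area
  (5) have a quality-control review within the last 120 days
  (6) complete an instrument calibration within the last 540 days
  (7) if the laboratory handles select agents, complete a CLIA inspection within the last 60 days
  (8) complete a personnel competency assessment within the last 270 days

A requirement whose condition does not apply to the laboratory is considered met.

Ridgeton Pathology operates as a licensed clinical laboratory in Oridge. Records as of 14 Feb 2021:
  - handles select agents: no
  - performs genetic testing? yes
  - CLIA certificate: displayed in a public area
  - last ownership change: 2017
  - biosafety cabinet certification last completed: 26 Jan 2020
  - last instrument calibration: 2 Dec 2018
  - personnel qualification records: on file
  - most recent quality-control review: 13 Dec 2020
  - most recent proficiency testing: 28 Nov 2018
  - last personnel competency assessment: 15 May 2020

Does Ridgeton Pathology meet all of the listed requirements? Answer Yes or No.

1. personnel qualification records present → met
2. condition 'performs genetic testing' holds; proficiency testing 809 days ago vs limit 540 → not met
3. biosafety cabinet certification 385 days ago vs limit 365 → not met
4. CLIA certificate present → met
5. quality-control review 63 days ago vs limit 120 → met
6. instrument calibration 805 days ago vs limit 540 → not met
7. condition 'handles select agents' does not hold → requirement n/a → met
8. personnel competency assessment 275 days ago vs limit 270 → not met
Not met: 2, 3, 6, 8

No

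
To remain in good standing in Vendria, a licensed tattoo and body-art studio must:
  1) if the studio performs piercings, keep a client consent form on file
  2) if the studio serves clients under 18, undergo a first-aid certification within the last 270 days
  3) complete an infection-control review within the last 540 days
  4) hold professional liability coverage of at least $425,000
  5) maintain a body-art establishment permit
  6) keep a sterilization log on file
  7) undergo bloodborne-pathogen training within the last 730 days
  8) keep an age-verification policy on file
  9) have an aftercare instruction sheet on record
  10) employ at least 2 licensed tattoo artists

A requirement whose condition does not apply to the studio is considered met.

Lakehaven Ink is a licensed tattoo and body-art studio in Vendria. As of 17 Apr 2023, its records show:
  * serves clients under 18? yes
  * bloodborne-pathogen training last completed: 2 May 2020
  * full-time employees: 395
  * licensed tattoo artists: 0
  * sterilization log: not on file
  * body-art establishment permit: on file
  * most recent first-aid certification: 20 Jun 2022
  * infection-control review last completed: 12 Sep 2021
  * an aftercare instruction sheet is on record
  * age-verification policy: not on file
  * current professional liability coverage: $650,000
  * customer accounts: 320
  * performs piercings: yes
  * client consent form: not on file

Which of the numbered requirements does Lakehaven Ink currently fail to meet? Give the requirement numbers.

1. condition 'performs piercings' holds; client consent form absent → not met
2. condition 'serves clients under 18' holds; first-aid certification 301 days ago vs limit 270 → not met
3. infection-control review 582 days ago vs limit 540 → not met
4. professional liability coverage $650,000 ≥ $425,000 → met
5. body-art establishment permit present → met
6. sterilization log absent → not met
7. bloodborne-pathogen training 1080 days ago vs limit 730 → not met
8. age-verification policy absent → not met
9. aftercare instruction sheet present → met
10. licensed tattoo artists 0 < 2 → not met
Not met: 1, 2, 3, 6, 7, 8, 10

1, 2, 3, 6, 7, 8, 10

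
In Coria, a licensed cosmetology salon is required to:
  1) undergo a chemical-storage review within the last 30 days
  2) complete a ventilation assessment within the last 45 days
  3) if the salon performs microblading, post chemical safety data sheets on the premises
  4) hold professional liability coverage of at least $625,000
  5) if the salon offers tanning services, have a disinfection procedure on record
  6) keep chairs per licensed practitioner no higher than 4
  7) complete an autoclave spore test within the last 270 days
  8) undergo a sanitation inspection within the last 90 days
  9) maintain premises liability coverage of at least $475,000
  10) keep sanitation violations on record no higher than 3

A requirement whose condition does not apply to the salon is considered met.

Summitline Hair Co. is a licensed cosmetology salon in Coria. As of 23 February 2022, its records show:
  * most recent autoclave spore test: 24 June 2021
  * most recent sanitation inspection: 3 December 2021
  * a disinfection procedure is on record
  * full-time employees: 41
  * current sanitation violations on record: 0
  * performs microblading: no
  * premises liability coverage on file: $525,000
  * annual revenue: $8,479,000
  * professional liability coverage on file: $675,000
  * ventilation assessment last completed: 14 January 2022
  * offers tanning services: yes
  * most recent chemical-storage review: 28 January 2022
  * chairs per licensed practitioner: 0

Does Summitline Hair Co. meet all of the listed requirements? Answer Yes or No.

Yes

1. chemical-storage review 26 days ago vs limit 30 → met
2. ventilation assessment 40 days ago vs limit 45 → met
3. condition 'performs microblading' does not hold → requirement n/a → met
4. professional liability coverage $675,000 ≥ $625,000 → met
5. condition 'offers tanning services' holds; disinfection procedure present → met
6. chairs per licensed practitioner 0 ≤ 4 → met
7. autoclave spore test 244 days ago vs limit 270 → met
8. sanitation inspection 82 days ago vs limit 90 → met
9. premises liability coverage $525,000 ≥ $475,000 → met
10. sanitation violations on record 0 ≤ 3 → met
All met.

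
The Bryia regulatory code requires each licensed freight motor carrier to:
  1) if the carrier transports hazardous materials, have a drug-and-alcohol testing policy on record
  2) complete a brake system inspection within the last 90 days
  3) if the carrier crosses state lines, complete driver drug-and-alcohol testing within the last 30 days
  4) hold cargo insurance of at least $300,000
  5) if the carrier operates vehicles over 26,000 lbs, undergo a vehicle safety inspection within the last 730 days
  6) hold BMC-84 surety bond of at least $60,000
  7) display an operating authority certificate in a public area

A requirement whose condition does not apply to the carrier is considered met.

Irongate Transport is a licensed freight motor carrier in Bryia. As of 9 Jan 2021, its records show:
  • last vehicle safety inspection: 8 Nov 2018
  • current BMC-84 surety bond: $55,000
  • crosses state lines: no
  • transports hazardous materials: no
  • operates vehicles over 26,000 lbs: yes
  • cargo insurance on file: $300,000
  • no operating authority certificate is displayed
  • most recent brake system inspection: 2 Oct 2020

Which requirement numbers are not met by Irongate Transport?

1. condition 'transports hazardous materials' does not hold → requirement n/a → met
2. brake system inspection 99 days ago vs limit 90 → not met
3. condition 'crosses state lines' does not hold → requirement n/a → met
4. cargo insurance $300,000 ≥ $300,000 → met
5. condition 'operates vehicles over 26,000 lbs' holds; vehicle safety inspection 793 days ago vs limit 730 → not met
6. BMC-84 surety bond $55,000 < $60,000 → not met
7. operating authority certificate absent → not met
Not met: 2, 5, 6, 7

2, 5, 6, 7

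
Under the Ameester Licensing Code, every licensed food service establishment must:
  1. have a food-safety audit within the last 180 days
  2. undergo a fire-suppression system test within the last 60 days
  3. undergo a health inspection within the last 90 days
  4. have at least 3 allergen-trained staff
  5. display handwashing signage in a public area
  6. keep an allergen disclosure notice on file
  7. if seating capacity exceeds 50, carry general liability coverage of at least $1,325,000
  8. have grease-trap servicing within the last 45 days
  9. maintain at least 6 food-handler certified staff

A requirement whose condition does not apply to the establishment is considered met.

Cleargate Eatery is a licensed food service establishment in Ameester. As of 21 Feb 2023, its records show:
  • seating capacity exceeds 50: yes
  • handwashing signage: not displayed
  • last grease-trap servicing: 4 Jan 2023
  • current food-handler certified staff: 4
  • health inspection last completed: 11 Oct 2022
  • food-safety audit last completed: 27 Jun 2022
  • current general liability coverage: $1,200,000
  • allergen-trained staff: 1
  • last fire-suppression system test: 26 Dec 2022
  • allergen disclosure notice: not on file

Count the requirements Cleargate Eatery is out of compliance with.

1. food-safety audit 239 days ago vs limit 180 → not met
2. fire-suppression system test 57 days ago vs limit 60 → met
3. health inspection 133 days ago vs limit 90 → not met
4. allergen-trained staff 1 < 3 → not met
5. handwashing signage absent → not met
6. allergen disclosure notice absent → not met
7. condition 'seating capacity exceeds 50' holds; general liability coverage $1,200,000 < $1,325,000 → not met
8. grease-trap servicing 48 days ago vs limit 45 → not met
9. food-handler certified staff 4 < 6 → not met
Not met: 8 of 9

8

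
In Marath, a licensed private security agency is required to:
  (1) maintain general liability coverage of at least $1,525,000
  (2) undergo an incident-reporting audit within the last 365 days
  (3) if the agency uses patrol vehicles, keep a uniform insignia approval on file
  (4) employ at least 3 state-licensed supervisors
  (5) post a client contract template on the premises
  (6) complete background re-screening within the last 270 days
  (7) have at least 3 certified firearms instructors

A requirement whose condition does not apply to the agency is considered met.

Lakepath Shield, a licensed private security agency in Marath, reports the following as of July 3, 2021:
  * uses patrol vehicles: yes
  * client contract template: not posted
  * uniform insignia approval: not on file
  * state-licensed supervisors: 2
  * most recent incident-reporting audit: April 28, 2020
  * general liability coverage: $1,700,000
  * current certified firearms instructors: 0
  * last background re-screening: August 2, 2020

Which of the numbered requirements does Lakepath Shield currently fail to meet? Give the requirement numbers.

2, 3, 4, 5, 6, 7

1. general liability coverage $1,700,000 ≥ $1,525,000 → met
2. incident-reporting audit 431 days ago vs limit 365 → not met
3. condition 'uses patrol vehicles' holds; uniform insignia approval absent → not met
4. state-licensed supervisors 2 < 3 → not met
5. client contract template absent → not met
6. background re-screening 335 days ago vs limit 270 → not met
7. certified firearms instructors 0 < 3 → not met
Not met: 2, 3, 4, 5, 6, 7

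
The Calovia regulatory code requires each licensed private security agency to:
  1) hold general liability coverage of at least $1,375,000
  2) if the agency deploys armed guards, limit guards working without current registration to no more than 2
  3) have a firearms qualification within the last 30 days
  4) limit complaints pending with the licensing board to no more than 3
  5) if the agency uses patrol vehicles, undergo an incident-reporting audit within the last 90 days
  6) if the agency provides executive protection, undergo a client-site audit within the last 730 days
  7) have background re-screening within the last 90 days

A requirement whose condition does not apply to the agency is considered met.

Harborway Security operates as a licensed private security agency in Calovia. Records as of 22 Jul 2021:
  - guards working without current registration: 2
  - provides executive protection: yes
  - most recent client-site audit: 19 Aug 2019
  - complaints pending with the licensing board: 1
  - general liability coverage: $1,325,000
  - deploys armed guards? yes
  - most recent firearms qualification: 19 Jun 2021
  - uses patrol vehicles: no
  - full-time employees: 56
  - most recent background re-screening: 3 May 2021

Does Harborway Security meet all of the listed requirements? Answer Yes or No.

No

1. general liability coverage $1,325,000 < $1,375,000 → not met
2. condition 'deploys armed guards' holds; guards working without current registration 2 ≤ 2 → met
3. firearms qualification 33 days ago vs limit 30 → not met
4. complaints pending with the licensing board 1 ≤ 3 → met
5. condition 'uses patrol vehicles' does not hold → requirement n/a → met
6. condition 'provides executive protection' holds; client-site audit 703 days ago vs limit 730 → met
7. background re-screening 80 days ago vs limit 90 → met
Not met: 1, 3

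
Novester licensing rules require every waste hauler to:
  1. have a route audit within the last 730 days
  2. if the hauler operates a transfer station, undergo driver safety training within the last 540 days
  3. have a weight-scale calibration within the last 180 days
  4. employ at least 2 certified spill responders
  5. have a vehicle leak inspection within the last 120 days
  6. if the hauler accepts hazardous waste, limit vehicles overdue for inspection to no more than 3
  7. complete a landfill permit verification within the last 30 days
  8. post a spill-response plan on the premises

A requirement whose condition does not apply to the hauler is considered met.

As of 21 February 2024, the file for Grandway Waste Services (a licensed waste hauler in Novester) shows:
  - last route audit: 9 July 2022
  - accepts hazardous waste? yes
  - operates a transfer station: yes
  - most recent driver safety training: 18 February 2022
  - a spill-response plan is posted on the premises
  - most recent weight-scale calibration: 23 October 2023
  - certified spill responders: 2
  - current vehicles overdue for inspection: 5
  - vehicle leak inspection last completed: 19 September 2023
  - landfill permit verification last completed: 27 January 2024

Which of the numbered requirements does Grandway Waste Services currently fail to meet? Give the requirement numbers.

1. route audit 592 days ago vs limit 730 → met
2. condition 'operates a transfer station' holds; driver safety training 733 days ago vs limit 540 → not met
3. weight-scale calibration 121 days ago vs limit 180 → met
4. certified spill responders 2 ≥ 2 → met
5. vehicle leak inspection 155 days ago vs limit 120 → not met
6. condition 'accepts hazardous waste' holds; vehicles overdue for inspection 5 > 3 → not met
7. landfill permit verification 25 days ago vs limit 30 → met
8. spill-response plan present → met
Not met: 2, 5, 6

2, 5, 6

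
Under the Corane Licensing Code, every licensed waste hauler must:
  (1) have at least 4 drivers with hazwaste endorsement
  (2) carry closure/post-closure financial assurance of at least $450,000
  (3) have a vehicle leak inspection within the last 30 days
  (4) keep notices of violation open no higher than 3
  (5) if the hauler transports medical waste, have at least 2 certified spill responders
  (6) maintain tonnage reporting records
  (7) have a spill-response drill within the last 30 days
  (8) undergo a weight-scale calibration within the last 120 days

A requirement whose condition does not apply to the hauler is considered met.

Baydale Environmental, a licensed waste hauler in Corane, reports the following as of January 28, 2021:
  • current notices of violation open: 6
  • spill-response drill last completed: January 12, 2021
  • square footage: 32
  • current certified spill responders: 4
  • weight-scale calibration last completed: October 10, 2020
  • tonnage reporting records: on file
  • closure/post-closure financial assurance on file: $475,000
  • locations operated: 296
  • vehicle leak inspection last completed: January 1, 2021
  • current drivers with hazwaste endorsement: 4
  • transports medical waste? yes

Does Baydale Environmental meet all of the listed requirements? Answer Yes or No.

No

1. drivers with hazwaste endorsement 4 ≥ 4 → met
2. closure/post-closure financial assurance $475,000 ≥ $450,000 → met
3. vehicle leak inspection 27 days ago vs limit 30 → met
4. notices of violation open 6 > 3 → not met
5. condition 'transports medical waste' holds; certified spill responders 4 ≥ 2 → met
6. tonnage reporting records present → met
7. spill-response drill 16 days ago vs limit 30 → met
8. weight-scale calibration 110 days ago vs limit 120 → met
Not met: 4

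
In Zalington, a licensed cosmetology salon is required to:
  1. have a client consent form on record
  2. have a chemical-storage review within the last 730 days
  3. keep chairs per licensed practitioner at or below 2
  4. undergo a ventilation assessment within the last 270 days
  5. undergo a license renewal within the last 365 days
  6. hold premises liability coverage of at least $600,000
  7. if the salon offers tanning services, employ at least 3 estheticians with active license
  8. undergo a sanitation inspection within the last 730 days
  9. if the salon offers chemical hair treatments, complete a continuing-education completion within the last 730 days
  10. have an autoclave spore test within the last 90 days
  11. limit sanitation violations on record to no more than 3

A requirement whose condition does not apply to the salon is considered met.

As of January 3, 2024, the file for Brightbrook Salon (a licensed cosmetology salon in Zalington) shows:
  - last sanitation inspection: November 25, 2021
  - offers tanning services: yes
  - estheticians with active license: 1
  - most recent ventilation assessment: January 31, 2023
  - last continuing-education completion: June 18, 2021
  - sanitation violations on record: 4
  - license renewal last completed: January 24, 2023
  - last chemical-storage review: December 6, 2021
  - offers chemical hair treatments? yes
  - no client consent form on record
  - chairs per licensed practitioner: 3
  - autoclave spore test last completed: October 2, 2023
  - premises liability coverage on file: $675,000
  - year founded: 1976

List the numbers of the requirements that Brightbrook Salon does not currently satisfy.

1, 2, 3, 4, 7, 8, 9, 10, 11

1. client consent form absent → not met
2. chemical-storage review 758 days ago vs limit 730 → not met
3. chairs per licensed practitioner 3 > 2 → not met
4. ventilation assessment 337 days ago vs limit 270 → not met
5. license renewal 344 days ago vs limit 365 → met
6. premises liability coverage $675,000 ≥ $600,000 → met
7. condition 'offers tanning services' holds; estheticians with active license 1 < 3 → not met
8. sanitation inspection 769 days ago vs limit 730 → not met
9. condition 'offers chemical hair treatments' holds; continuing-education completion 929 days ago vs limit 730 → not met
10. autoclave spore test 93 days ago vs limit 90 → not met
11. sanitation violations on record 4 > 3 → not met
Not met: 1, 2, 3, 4, 7, 8, 9, 10, 11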